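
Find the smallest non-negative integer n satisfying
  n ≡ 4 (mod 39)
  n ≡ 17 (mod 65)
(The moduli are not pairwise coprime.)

82

gcd(39, 65) = 13 and 13 | (17 − 4), so the pair is consistent; merging gives n ≡ 82 (mod 195), where 195 = lcm(39, 65).
The solution is unique modulo lcm(39, 65) = 195.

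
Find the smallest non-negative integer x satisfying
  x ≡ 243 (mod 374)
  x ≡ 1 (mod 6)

991

gcd(374, 6) = 2 and 2 | (1 − 243), so the pair is consistent; merging gives x ≡ 991 (mod 1122), where 1122 = lcm(374, 6).
The solution is unique modulo lcm(374, 6) = 1122.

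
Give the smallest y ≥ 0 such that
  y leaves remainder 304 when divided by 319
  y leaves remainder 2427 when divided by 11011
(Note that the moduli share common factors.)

Combine the congruences pairwise.
gcd(319, 11011) = 11 and 11 | (2427 − 304), so the pair is consistent; merging gives y ≡ 222647 (mod 319319), where 319319 = lcm(319, 11011).
The solution is unique modulo lcm(319, 11011) = 319319.

222647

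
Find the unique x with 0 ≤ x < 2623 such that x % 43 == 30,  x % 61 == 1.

From x ≡ 30 (mod 43) write x = 30 + 43t. Substituting into x ≡ 1 (mod 61) gives 43t ≡ 32 (mod 61), and since 43⁻¹ ≡ 44 (mod 61), t ≡ 5. Hence x ≡ 30 + 43·5 = 245 (mod 2623).

245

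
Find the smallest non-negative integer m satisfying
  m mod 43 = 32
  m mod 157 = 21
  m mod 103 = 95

Combine the congruences pairwise.
From m ≡ 32 (mod 43) write m = 32 + 43t. Substituting into m ≡ 21 (mod 157) gives 43t ≡ 146 (mod 157), and since 43⁻¹ ≡ 84 (mod 157), t ≡ 18. Hence m ≡ 32 + 43·18 = 806 (mod 6751).
From m ≡ 806 (mod 6751) write m = 806 + 6751t. Substituting into m ≡ 95 (mod 103) gives 6751t ≡ 10 (mod 103), and since 56⁻¹ ≡ 46 (mod 103), t ≡ 48. Hence m ≡ 806 + 6751·48 = 324854 (mod 695353).

324854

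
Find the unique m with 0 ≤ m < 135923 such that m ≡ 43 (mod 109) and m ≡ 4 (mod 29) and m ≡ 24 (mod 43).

The moduli are pairwise coprime; N = 109·29·43 = 135923.
N/109 = 1247; 1247 ≡ 48 (mod 109); 48·25 ≡ 1, so inverse 25.
N/29 = 4687; 4687 ≡ 18 (mod 29); 18·21 ≡ 1, so inverse 21.
N/43 = 3161; 3161 ≡ 22 (mod 43); 22·2 ≡ 1, so inverse 2.
m ≡ 43·1247·25 + 4·4687·21 + 24·3161·2 = 1885961.
1885961 mod 135923 = 118962.

118962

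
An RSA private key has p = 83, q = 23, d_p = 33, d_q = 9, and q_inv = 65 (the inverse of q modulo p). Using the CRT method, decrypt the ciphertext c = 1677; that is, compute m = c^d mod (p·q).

m₁ = c^(d_p) mod p: c ≡ 17 (mod 83), and 17^33 mod 83 = 75.
m₂ = c^(d_q) mod q: c ≡ 21 (mod 23), and 21^9 mod 23 = 17.
h = q_inv·(m₁ − m₂) mod p = 65·(75 − 17) mod 83 = 35.
m = m₂ + h·q = 17 + 35·23 = 822.

822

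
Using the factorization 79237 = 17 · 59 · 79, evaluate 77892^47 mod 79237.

Mod 17: 77892 ≡ 15; by Fermat, exponent reduces to 47 mod 16 = 15; 15^15 ≡ 8 (mod 17).
Mod 59: 77892 ≡ 12; 12^47 ≡ 20 (mod 59).
Mod 79: 77892 ≡ 77; 77^47 ≡ 60 (mod 79).
Combine by CRT: x ≡ 8 (mod 17), x ≡ 20 (mod 59), x ≡ 60 (mod 79) ⇒ x ≡ 32529 (mod 79237).

32529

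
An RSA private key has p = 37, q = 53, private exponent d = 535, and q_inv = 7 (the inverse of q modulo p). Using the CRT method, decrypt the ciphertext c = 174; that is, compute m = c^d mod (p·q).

914

d_p = d mod (p−1) = 535 mod 36 = 31; d_q = d mod (q−1) = 15.
m₁ = c^(d_p) mod p: c ≡ 26 (mod 37), and 26^31 mod 37 = 26.
m₂ = c^(d_q) mod q: c ≡ 15 (mod 53), and 15^15 mod 53 = 13.
h = q_inv·(m₁ − m₂) mod p = 7·(26 − 13) mod 37 = 17.
m = m₂ + h·q = 13 + 17·53 = 914.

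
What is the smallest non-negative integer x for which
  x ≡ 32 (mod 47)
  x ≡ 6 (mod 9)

267

From x ≡ 32 (mod 47) write x = 32 + 47t. Substituting into x ≡ 6 (mod 9) gives 47t ≡ 1 (mod 9), and since 2⁻¹ ≡ 5 (mod 9), t ≡ 5. Hence x ≡ 32 + 47·5 = 267 (mod 423).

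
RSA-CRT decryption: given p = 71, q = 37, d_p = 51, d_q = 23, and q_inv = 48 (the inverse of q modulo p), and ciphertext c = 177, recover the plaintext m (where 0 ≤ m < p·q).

m₁ = c^(d_p) mod p: c ≡ 35 (mod 71), and 35^51 mod 71 = 47.
m₂ = c^(d_q) mod q: c ≡ 29 (mod 37), and 29^23 mod 37 = 23.
h = q_inv·(m₁ − m₂) mod p = 48·(47 − 23) mod 71 = 16.
m = m₂ + h·q = 23 + 16·37 = 615.

615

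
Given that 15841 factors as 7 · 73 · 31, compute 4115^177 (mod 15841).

13824

Mod 7: 4115 ≡ 6; by Fermat, exponent reduces to 177 mod 6 = 3; 6^3 ≡ 6 (mod 7).
Mod 73: 4115 ≡ 27; by Fermat, exponent reduces to 177 mod 72 = 33; 27^33 ≡ 27 (mod 73).
Mod 31: 4115 ≡ 23; by Fermat, exponent reduces to 177 mod 30 = 27; 23^27 ≡ 29 (mod 31).
Combine by CRT: x ≡ 6 (mod 7), x ≡ 27 (mod 73), x ≡ 29 (mod 31) ⇒ x ≡ 13824 (mod 15841).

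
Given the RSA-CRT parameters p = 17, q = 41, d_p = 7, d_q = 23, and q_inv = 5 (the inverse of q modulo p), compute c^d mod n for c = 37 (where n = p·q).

674

m₁ = c^(d_p) mod p: c ≡ 3 (mod 17), and 3^7 mod 17 = 11.
m₂ = c^(d_q) mod q: c ≡ 37 (mod 41), and 37^23 mod 41 = 18.
h = q_inv·(m₁ − m₂) mod p = 5·(11 − 18) mod 17 = 16.
m = m₂ + h·q = 18 + 16·41 = 674.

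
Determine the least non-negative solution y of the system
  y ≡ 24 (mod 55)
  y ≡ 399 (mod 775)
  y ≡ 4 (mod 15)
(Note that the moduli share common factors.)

10474

gcd(55, 775) = 5 and 5 | (399 − 24), so the pair is consistent; merging gives y ≡ 1949 (mod 8525), where 8525 = lcm(55, 775).
gcd(8525, 15) = 5 and 5 | (4 − 1949), so the pair is consistent; merging gives y ≡ 10474 (mod 25575), where 25575 = lcm(8525, 15).
The solution is unique modulo lcm(55, 775, 15) = 25575.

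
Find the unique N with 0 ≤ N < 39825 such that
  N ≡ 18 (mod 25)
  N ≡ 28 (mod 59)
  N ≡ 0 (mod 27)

Combine the congruences pairwise.
From N ≡ 18 (mod 25) write N = 18 + 25t. Substituting into N ≡ 28 (mod 59) gives 25t ≡ 10 (mod 59), and since 25⁻¹ ≡ 26 (mod 59), t ≡ 24. Hence N ≡ 18 + 25·24 = 618 (mod 1475).
From N ≡ 618 (mod 1475) write N = 618 + 1475t. Substituting into N ≡ 0 (mod 27) gives 1475t ≡ 3 (mod 27), and since 17⁻¹ ≡ 8 (mod 27), t ≡ 24. Hence N ≡ 618 + 1475·24 = 36018 (mod 39825).

36018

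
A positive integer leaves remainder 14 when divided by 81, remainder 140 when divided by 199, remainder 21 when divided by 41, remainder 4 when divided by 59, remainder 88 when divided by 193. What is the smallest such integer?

6230484374

From N ≡ 14 (mod 81) write N = 14 + 81t. Substituting into N ≡ 140 (mod 199) gives 81t ≡ 126 (mod 199), and since 81⁻¹ ≡ 86 (mod 199), t ≡ 90. Hence N ≡ 14 + 81·90 = 7304 (mod 16119).
From N ≡ 7304 (mod 16119) write N = 7304 + 16119t. Substituting into N ≡ 21 (mod 41) gives 16119t ≡ 15 (mod 41), and since 6⁻¹ ≡ 7 (mod 41), t ≡ 23. Hence N ≡ 7304 + 16119·23 = 378041 (mod 660879).
From N ≡ 378041 (mod 660879) write N = 378041 + 660879t. Substituting into N ≡ 4 (mod 59) gives 660879t ≡ 35 (mod 59), and since 20⁻¹ ≡ 3 (mod 59), t ≡ 46. Hence N ≡ 378041 + 660879·46 = 30778475 (mod 38991861).
From N ≡ 30778475 (mod 38991861) write N = 30778475 + 38991861t. Substituting into N ≡ 88 (mod 193) gives 38991861t ≡ 95 (mod 193), and since 71⁻¹ ≡ 87 (mod 193), t ≡ 159. Hence N ≡ 30778475 + 38991861·159 = 6230484374 (mod 7525429173).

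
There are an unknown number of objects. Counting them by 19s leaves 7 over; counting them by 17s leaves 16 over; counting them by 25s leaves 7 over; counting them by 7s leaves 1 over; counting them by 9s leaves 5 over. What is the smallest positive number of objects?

205682

Combine the congruences pairwise.
From N ≡ 7 (mod 19) write N = 7 + 19t. Substituting into N ≡ 16 (mod 17) gives 19t ≡ 9 (mod 17), and since 2⁻¹ ≡ 9 (mod 17), t ≡ 13. Hence N ≡ 7 + 19·13 = 254 (mod 323).
From N ≡ 254 (mod 323) write N = 254 + 323t. Substituting into N ≡ 7 (mod 25) gives 323t ≡ 3 (mod 25), and since 23⁻¹ ≡ 12 (mod 25), t ≡ 11. Hence N ≡ 254 + 323·11 = 3807 (mod 8075).
From N ≡ 3807 (mod 8075) write N = 3807 + 8075t. Substituting into N ≡ 1 (mod 7) gives 8075t ≡ 2 (mod 7), and since 4⁻¹ ≡ 2 (mod 7), t ≡ 4. Hence N ≡ 3807 + 8075·4 = 36107 (mod 56525).
From N ≡ 36107 (mod 56525) write N = 36107 + 56525t. Substituting into N ≡ 5 (mod 9) gives 56525t ≡ 6 (mod 9), and since 5⁻¹ ≡ 2 (mod 9), t ≡ 3. Hence N ≡ 36107 + 56525·3 = 205682 (mod 508725).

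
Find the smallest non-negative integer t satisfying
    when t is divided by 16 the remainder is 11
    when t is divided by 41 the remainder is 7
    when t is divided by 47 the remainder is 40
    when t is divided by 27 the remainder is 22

428539

The moduli are pairwise coprime; N = 16·41·47·27 = 832464.
N/16 = 52029; 52029 ≡ 13 (mod 16); 13·5 ≡ 1, so inverse 5.
N/41 = 20304; 20304 ≡ 9 (mod 41); 9·32 ≡ 1, so inverse 32.
N/47 = 17712; 17712 ≡ 40 (mod 47); 40·20 ≡ 1, so inverse 20.
N/27 = 30832; 30832 ≡ 25 (mod 27); 25·13 ≡ 1, so inverse 13.
t ≡ 11·52029·5 + 7·20304·32 + 40·17712·20 + 22·30832·13 = 30397243.
30397243 mod 832464 = 428539.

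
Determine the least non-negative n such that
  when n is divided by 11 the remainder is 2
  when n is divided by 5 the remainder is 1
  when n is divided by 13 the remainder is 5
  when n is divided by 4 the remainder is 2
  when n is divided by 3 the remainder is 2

From n ≡ 2 (mod 11) write n = 2 + 11t. Substituting into n ≡ 1 (mod 5) gives 11t ≡ 4 (mod 5), and since 1⁻¹ ≡ 1 (mod 5), t ≡ 4. Hence n ≡ 2 + 11·4 = 46 (mod 55).
From n ≡ 46 (mod 55) write n = 46 + 55t. Substituting into n ≡ 5 (mod 13) gives 55t ≡ 11 (mod 13), and since 3⁻¹ ≡ 9 (mod 13), t ≡ 8. Hence n ≡ 46 + 55·8 = 486 (mod 715).
From n ≡ 486 (mod 715) write n = 486 + 715t. Substituting into n ≡ 2 (mod 4) gives 715t ≡ 0 (mod 4), and since 3⁻¹ ≡ 3 (mod 4), t ≡ 0. Hence n ≡ 486 + 715·0 = 486 (mod 2860).
From n ≡ 486 (mod 2860) write n = 486 + 2860t. Substituting into n ≡ 2 (mod 3) gives 2860t ≡ 2 (mod 3), and since 1⁻¹ ≡ 1 (mod 3), t ≡ 2. Hence n ≡ 486 + 2860·2 = 6206 (mod 8580).

6206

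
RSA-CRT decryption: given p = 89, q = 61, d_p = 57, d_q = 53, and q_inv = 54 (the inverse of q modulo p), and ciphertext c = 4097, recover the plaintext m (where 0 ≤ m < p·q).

m₁ = c^(d_p) mod p: c ≡ 3 (mod 89), and 3^57 mod 89 = 23.
m₂ = c^(d_q) mod q: c ≡ 10 (mod 61), and 10^53 mod 61 = 54.
h = q_inv·(m₁ − m₂) mod p = 54·(23 − 54) mod 89 = 17.
m = m₂ + h·q = 54 + 17·61 = 1091.

1091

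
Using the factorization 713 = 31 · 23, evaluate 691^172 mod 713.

599

Mod 31: 691 ≡ 9; by Fermat, exponent reduces to 172 mod 30 = 22; 9^22 ≡ 10 (mod 31).
Mod 23: 691 ≡ 1; by Fermat, exponent reduces to 172 mod 22 = 18; 1^18 ≡ 1 (mod 23).
Combine by CRT: x ≡ 10 (mod 31), x ≡ 1 (mod 23) ⇒ x ≡ 599 (mod 713).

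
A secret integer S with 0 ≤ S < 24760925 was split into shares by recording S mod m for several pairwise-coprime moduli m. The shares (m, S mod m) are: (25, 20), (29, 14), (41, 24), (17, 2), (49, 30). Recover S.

From S ≡ 20 (mod 25) write S = 20 + 25t. Substituting into S ≡ 14 (mod 29) gives 25t ≡ 23 (mod 29), and since 25⁻¹ ≡ 7 (mod 29), t ≡ 16. Hence S ≡ 20 + 25·16 = 420 (mod 725).
From S ≡ 420 (mod 725) write S = 420 + 725t. Substituting into S ≡ 24 (mod 41) gives 725t ≡ 14 (mod 41), and since 28⁻¹ ≡ 22 (mod 41), t ≡ 21. Hence S ≡ 420 + 725·21 = 15645 (mod 29725).
From S ≡ 15645 (mod 29725) write S = 15645 + 29725t. Substituting into S ≡ 2 (mod 17) gives 29725t ≡ 14 (mod 17), and since 9⁻¹ ≡ 2 (mod 17), t ≡ 11. Hence S ≡ 15645 + 29725·11 = 342620 (mod 505325).
From S ≡ 342620 (mod 505325) write S = 342620 + 505325t. Substituting into S ≡ 30 (mod 49) gives 505325t ≡ 18 (mod 49), and since 37⁻¹ ≡ 4 (mod 49), t ≡ 23. Hence S ≡ 342620 + 505325·23 = 11965095 (mod 24760925).

11965095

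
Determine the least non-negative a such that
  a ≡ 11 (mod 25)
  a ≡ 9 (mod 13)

From a ≡ 11 (mod 25) write a = 11 + 25t. Substituting into a ≡ 9 (mod 13) gives 25t ≡ 11 (mod 13), and since 12⁻¹ ≡ 12 (mod 13), t ≡ 2. Hence a ≡ 11 + 25·2 = 61 (mod 325).

61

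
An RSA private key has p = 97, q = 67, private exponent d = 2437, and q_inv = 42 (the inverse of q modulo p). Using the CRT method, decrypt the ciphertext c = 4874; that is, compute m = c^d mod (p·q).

5408

d_p = d mod (p−1) = 2437 mod 96 = 37; d_q = d mod (q−1) = 61.
m₁ = c^(d_p) mod p: c ≡ 24 (mod 97), and 24^37 mod 97 = 73.
m₂ = c^(d_q) mod q: c ≡ 50 (mod 67), and 50^61 mod 67 = 48.
h = q_inv·(m₁ − m₂) mod p = 42·(73 − 48) mod 97 = 80.
m = m₂ + h·q = 48 + 80·67 = 5408.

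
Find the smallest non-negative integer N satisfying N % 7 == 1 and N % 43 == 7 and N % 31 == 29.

Combine the congruences pairwise.
From N ≡ 1 (mod 7) write N = 1 + 7t. Substituting into N ≡ 7 (mod 43) gives 7t ≡ 6 (mod 43), and since 7⁻¹ ≡ 37 (mod 43), t ≡ 7. Hence N ≡ 1 + 7·7 = 50 (mod 301).
From N ≡ 50 (mod 301) write N = 50 + 301t. Substituting into N ≡ 29 (mod 31) gives 301t ≡ 10 (mod 31), and since 22⁻¹ ≡ 24 (mod 31), t ≡ 23. Hence N ≡ 50 + 301·23 = 6973 (mod 9331).

6973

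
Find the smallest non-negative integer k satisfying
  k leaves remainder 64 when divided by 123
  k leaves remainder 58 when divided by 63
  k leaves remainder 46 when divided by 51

Combine the congruences pairwise.
gcd(123, 63) = 3 and 3 | (58 − 64), so the pair is consistent; merging gives k ≡ 310 (mod 2583), where 2583 = lcm(123, 63).
gcd(2583, 51) = 3 and 3 | (46 − 310), so the pair is consistent; merging gives k ≡ 23557 (mod 43911), where 43911 = lcm(2583, 51).
The solution is unique modulo lcm(123, 63, 51) = 43911.

23557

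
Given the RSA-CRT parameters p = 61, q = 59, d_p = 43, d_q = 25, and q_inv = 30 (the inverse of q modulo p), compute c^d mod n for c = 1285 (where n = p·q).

m₁ = c^(d_p) mod p: c ≡ 4 (mod 61), and 4^43 mod 61 = 19.
m₂ = c^(d_q) mod q: c ≡ 46 (mod 59), and 46^25 mod 59 = 12.
h = q_inv·(m₁ − m₂) mod p = 30·(19 − 12) mod 61 = 27.
m = m₂ + h·q = 12 + 27·59 = 1605.

1605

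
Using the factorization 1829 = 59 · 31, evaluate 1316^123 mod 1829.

Mod 59: 1316 ≡ 18; by Fermat, exponent reduces to 123 mod 58 = 7; 18^7 ≡ 42 (mod 59).
Mod 31: 1316 ≡ 14; by Fermat, exponent reduces to 123 mod 30 = 3; 14^3 ≡ 16 (mod 31).
Combine by CRT: x ≡ 42 (mod 59), x ≡ 16 (mod 31) ⇒ x ≡ 1163 (mod 1829).

1163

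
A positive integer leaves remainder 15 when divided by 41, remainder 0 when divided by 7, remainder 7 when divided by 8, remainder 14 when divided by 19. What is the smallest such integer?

4935

From a ≡ 15 (mod 41) write a = 15 + 41t. Substituting into a ≡ 0 (mod 7) gives 41t ≡ 6 (mod 7), and since 6⁻¹ ≡ 6 (mod 7), t ≡ 1. Hence a ≡ 15 + 41·1 = 56 (mod 287).
From a ≡ 56 (mod 287) write a = 56 + 287t. Substituting into a ≡ 7 (mod 8) gives 287t ≡ 7 (mod 8), and since 7⁻¹ ≡ 7 (mod 8), t ≡ 1. Hence a ≡ 56 + 287·1 = 343 (mod 2296).
From a ≡ 343 (mod 2296) write a = 343 + 2296t. Substituting into a ≡ 14 (mod 19) gives 2296t ≡ 13 (mod 19), and since 16⁻¹ ≡ 6 (mod 19), t ≡ 2. Hence a ≡ 343 + 2296·2 = 4935 (mod 43624).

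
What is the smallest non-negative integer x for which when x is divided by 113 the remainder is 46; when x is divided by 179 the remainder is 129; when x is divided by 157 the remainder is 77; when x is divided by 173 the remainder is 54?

From x ≡ 46 (mod 113) write x = 46 + 113t. Substituting into x ≡ 129 (mod 179) gives 113t ≡ 83 (mod 179), and since 113⁻¹ ≡ 160 (mod 179), t ≡ 34. Hence x ≡ 46 + 113·34 = 3888 (mod 20227).
From x ≡ 3888 (mod 20227) write x = 3888 + 20227t. Substituting into x ≡ 77 (mod 157) gives 20227t ≡ 114 (mod 157), and since 131⁻¹ ≡ 6 (mod 157), t ≡ 56. Hence x ≡ 3888 + 20227·56 = 1136600 (mod 3175639).
From x ≡ 1136600 (mod 3175639) write x = 1136600 + 3175639t. Substituting into x ≡ 54 (mod 173) gives 3175639t ≡ 64 (mod 173), and since 51⁻¹ ≡ 95 (mod 173), t ≡ 25. Hence x ≡ 1136600 + 3175639·25 = 80527575 (mod 549385547).

80527575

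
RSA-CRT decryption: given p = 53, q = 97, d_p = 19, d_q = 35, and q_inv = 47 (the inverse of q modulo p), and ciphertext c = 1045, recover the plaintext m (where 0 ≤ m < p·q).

m₁ = c^(d_p) mod p: c ≡ 38 (mod 53), and 38^19 mod 53 = 29.
m₂ = c^(d_q) mod q: c ≡ 75 (mod 97), and 75^35 mod 97 = 22.
h = q_inv·(m₁ − m₂) mod p = 47·(29 − 22) mod 53 = 11.
m = m₂ + h·q = 22 + 11·97 = 1089.

1089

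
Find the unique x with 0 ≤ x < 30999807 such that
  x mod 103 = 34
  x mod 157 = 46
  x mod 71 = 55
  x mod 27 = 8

1286504

From x ≡ 34 (mod 103) write x = 34 + 103t. Substituting into x ≡ 46 (mod 157) gives 103t ≡ 12 (mod 157), and since 103⁻¹ ≡ 125 (mod 157), t ≡ 87. Hence x ≡ 34 + 103·87 = 8995 (mod 16171).
From x ≡ 8995 (mod 16171) write x = 8995 + 16171t. Substituting into x ≡ 55 (mod 71) gives 16171t ≡ 6 (mod 71), and since 54⁻¹ ≡ 25 (mod 71), t ≡ 8. Hence x ≡ 8995 + 16171·8 = 138363 (mod 1148141).
From x ≡ 138363 (mod 1148141) write x = 138363 + 1148141t. Substituting into x ≡ 8 (mod 27) gives 1148141t ≡ 20 (mod 27), and since 20⁻¹ ≡ 23 (mod 27), t ≡ 1. Hence x ≡ 138363 + 1148141·1 = 1286504 (mod 30999807).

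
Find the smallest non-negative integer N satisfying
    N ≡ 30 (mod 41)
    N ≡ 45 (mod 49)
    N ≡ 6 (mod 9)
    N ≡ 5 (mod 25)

33855

From N ≡ 30 (mod 41) write N = 30 + 41t. Substituting into N ≡ 45 (mod 49) gives 41t ≡ 15 (mod 49), and since 41⁻¹ ≡ 6 (mod 49), t ≡ 41. Hence N ≡ 30 + 41·41 = 1711 (mod 2009).
From N ≡ 1711 (mod 2009) write N = 1711 + 2009t. Substituting into N ≡ 6 (mod 9) gives 2009t ≡ 5 (mod 9), and since 2⁻¹ ≡ 5 (mod 9), t ≡ 7. Hence N ≡ 1711 + 2009·7 = 15774 (mod 18081).
From N ≡ 15774 (mod 18081) write N = 15774 + 18081t. Substituting into N ≡ 5 (mod 25) gives 18081t ≡ 6 (mod 25), and since 6⁻¹ ≡ 21 (mod 25), t ≡ 1. Hence N ≡ 15774 + 18081·1 = 33855 (mod 452025).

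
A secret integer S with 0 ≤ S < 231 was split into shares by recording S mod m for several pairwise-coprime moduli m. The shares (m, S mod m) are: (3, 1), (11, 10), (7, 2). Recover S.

142

Combine the congruences pairwise.
From S ≡ 1 (mod 3) write S = 1 + 3t. Substituting into S ≡ 10 (mod 11) gives 3t ≡ 9 (mod 11), and since 3⁻¹ ≡ 4 (mod 11), t ≡ 3. Hence S ≡ 1 + 3·3 = 10 (mod 33).
From S ≡ 10 (mod 33) write S = 10 + 33t. Substituting into S ≡ 2 (mod 7) gives 33t ≡ 6 (mod 7), and since 5⁻¹ ≡ 3 (mod 7), t ≡ 4. Hence S ≡ 10 + 33·4 = 142 (mod 231).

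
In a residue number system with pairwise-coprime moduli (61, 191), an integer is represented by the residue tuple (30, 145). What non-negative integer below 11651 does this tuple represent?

Combine the congruences pairwise.
From x ≡ 30 (mod 61) write x = 30 + 61t. Substituting into x ≡ 145 (mod 191) gives 61t ≡ 115 (mod 191), and since 61⁻¹ ≡ 119 (mod 191), t ≡ 124. Hence x ≡ 30 + 61·124 = 7594 (mod 11651).

7594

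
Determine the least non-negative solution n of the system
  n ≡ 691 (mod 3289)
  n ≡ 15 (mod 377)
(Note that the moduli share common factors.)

69760

Combine the congruences pairwise.
gcd(3289, 377) = 13 and 13 | (15 − 691), so the pair is consistent; merging gives n ≡ 69760 (mod 95381), where 95381 = lcm(3289, 377).
The solution is unique modulo lcm(3289, 377) = 95381.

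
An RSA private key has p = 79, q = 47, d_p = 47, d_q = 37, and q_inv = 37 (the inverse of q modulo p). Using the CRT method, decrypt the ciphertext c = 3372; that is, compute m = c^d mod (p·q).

680

m₁ = c^(d_p) mod p: c ≡ 54 (mod 79), and 54^47 mod 79 = 48.
m₂ = c^(d_q) mod q: c ≡ 35 (mod 47), and 35^37 mod 47 = 22.
h = q_inv·(m₁ − m₂) mod p = 37·(48 − 22) mod 79 = 14.
m = m₂ + h·q = 22 + 14·47 = 680.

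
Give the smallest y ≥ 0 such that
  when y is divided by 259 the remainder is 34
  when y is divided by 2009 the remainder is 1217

gcd(259, 2009) = 7 and 7 | (1217 − 34), so the pair is consistent; merging gives y ≡ 55460 (mod 74333), where 74333 = lcm(259, 2009).
The solution is unique modulo lcm(259, 2009) = 74333.

55460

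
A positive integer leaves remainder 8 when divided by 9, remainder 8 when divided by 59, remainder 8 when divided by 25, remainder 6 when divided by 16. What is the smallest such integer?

From N ≡ 8 (mod 9) write N = 8 + 9t. Substituting into N ≡ 8 (mod 59) gives 9t ≡ 0 (mod 59), and since 9⁻¹ ≡ 46 (mod 59), t ≡ 0. Hence N ≡ 8 + 9·0 = 8 (mod 531).
From N ≡ 8 (mod 531) write N = 8 + 531t. Substituting into N ≡ 8 (mod 25) gives 531t ≡ 0 (mod 25), and since 6⁻¹ ≡ 21 (mod 25), t ≡ 0. Hence N ≡ 8 + 531·0 = 8 (mod 13275).
From N ≡ 8 (mod 13275) write N = 8 + 13275t. Substituting into N ≡ 6 (mod 16) gives 13275t ≡ 14 (mod 16), and since 11⁻¹ ≡ 3 (mod 16), t ≡ 10. Hence N ≡ 8 + 13275·10 = 132758 (mod 212400).

132758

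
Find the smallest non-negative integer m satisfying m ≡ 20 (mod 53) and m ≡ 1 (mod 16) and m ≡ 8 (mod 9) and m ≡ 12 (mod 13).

The moduli are pairwise coprime; N = 53·16·9·13 = 99216.
N/53 = 1872; 1872 ≡ 17 (mod 53); 17·25 ≡ 1, so inverse 25.
N/16 = 6201; 6201 ≡ 9 (mod 16); 9·9 ≡ 1, so inverse 9.
N/9 = 11024; 11024 ≡ 8 (mod 9); 8·8 ≡ 1, so inverse 8.
N/13 = 7632; 7632 ≡ 1 (mod 13), inverse 1.
m ≡ 20·1872·25 + 1·6201·9 + 8·11024·8 + 12·7632·1 = 1788929.
1788929 mod 99216 = 3041.

3041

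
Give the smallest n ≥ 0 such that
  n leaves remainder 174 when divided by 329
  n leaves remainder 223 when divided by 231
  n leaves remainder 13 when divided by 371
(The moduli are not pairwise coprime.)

190336

gcd(329, 231) = 7 and 7 | (223 − 174), so the pair is consistent; merging gives n ≡ 5767 (mod 10857), where 10857 = lcm(329, 231).
gcd(10857, 371) = 7 and 7 | (13 − 5767), so the pair is consistent; merging gives n ≡ 190336 (mod 575421), where 575421 = lcm(10857, 371).
The solution is unique modulo lcm(329, 231, 371) = 575421.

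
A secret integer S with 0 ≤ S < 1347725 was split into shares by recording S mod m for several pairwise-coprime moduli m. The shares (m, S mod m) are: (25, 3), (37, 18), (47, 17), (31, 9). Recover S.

The moduli are pairwise coprime; N = 25·37·47·31 = 1347725.
N/25 = 53909; 53909 ≡ 9 (mod 25); 9·14 ≡ 1, so inverse 14.
N/37 = 36425; 36425 ≡ 17 (mod 37); 17·24 ≡ 1, so inverse 24.
N/47 = 28675; 28675 ≡ 5 (mod 47); 5·19 ≡ 1, so inverse 19.
N/31 = 43475; 43475 ≡ 13 (mod 31); 13·12 ≡ 1, so inverse 12.
S ≡ 3·53909·14 + 18·36425·24 + 17·28675·19 + 9·43475·12 = 31957103.
31957103 mod 1347725 = 959428.

959428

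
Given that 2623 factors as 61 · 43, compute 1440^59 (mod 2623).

704

Mod 61: 1440 ≡ 37; 37^59 ≡ 33 (mod 61).
Mod 43: 1440 ≡ 21; by Fermat, exponent reduces to 59 mod 42 = 17; 21^17 ≡ 16 (mod 43).
Combine by CRT: x ≡ 33 (mod 61), x ≡ 16 (mod 43) ⇒ x ≡ 704 (mod 2623).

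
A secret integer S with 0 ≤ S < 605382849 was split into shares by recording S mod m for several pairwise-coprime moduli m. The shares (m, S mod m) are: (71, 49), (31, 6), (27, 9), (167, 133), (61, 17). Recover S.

151581357

From S ≡ 49 (mod 71) write S = 49 + 71t. Substituting into S ≡ 6 (mod 31) gives 71t ≡ 19 (mod 31), and since 9⁻¹ ≡ 7 (mod 31), t ≡ 9. Hence S ≡ 49 + 71·9 = 688 (mod 2201).
From S ≡ 688 (mod 2201) write S = 688 + 2201t. Substituting into S ≡ 9 (mod 27) gives 2201t ≡ 23 (mod 27), and since 14⁻¹ ≡ 2 (mod 27), t ≡ 19. Hence S ≡ 688 + 2201·19 = 42507 (mod 59427).
From S ≡ 42507 (mod 59427) write S = 42507 + 59427t. Substituting into S ≡ 133 (mod 167) gives 59427t ≡ 44 (mod 167), and since 142⁻¹ ≡ 20 (mod 167), t ≡ 45. Hence S ≡ 42507 + 59427·45 = 2716722 (mod 9924309).
From S ≡ 2716722 (mod 9924309) write S = 2716722 + 9924309t. Substituting into S ≡ 17 (mod 61) gives 9924309t ≡ 52 (mod 61), and since 36⁻¹ ≡ 39 (mod 61), t ≡ 15. Hence S ≡ 2716722 + 9924309·15 = 151581357 (mod 605382849).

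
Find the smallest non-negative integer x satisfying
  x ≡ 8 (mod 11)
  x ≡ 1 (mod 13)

118

Combine the congruences pairwise.
From x ≡ 8 (mod 11) write x = 8 + 11t. Substituting into x ≡ 1 (mod 13) gives 11t ≡ 6 (mod 13), and since 11⁻¹ ≡ 6 (mod 13), t ≡ 10. Hence x ≡ 8 + 11·10 = 118 (mod 143).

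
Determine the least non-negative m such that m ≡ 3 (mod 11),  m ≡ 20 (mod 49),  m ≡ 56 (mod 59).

Combine the congruences pairwise.
From m ≡ 3 (mod 11) write m = 3 + 11t. Substituting into m ≡ 20 (mod 49) gives 11t ≡ 17 (mod 49), and since 11⁻¹ ≡ 9 (mod 49), t ≡ 6. Hence m ≡ 3 + 11·6 = 69 (mod 539).
From m ≡ 69 (mod 539) write m = 69 + 539t. Substituting into m ≡ 56 (mod 59) gives 539t ≡ 46 (mod 59), and since 8⁻¹ ≡ 37 (mod 59), t ≡ 50. Hence m ≡ 69 + 539·50 = 27019 (mod 31801).

27019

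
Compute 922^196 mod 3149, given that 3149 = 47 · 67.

Mod 47: 922 ≡ 29; by Fermat, exponent reduces to 196 mod 46 = 12; 29^12 ≡ 21 (mod 47).
Mod 67: 922 ≡ 51; by Fermat, exponent reduces to 196 mod 66 = 64; 51^64 ≡ 39 (mod 67).
Combine by CRT: x ≡ 21 (mod 47), x ≡ 39 (mod 67) ⇒ x ≡ 2183 (mod 3149).

2183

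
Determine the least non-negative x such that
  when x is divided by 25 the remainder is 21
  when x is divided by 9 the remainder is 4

121

Combine the congruences pairwise.
From x ≡ 21 (mod 25) write x = 21 + 25t. Substituting into x ≡ 4 (mod 9) gives 25t ≡ 1 (mod 9), and since 7⁻¹ ≡ 4 (mod 9), t ≡ 4. Hence x ≡ 21 + 25·4 = 121 (mod 225).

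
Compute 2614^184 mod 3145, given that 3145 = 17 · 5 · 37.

Mod 17: 2614 ≡ 13; by Fermat, exponent reduces to 184 mod 16 = 8; 13^8 ≡ 1 (mod 17).
Mod 5: 2614 ≡ 4; since 4 | 184, by Fermat 4^184 ≡ 1 (mod 5).
Mod 37: 2614 ≡ 24; by Fermat, exponent reduces to 184 mod 36 = 4; 24^4 ≡ 34 (mod 37).
Combine by CRT: x ≡ 1 (mod 17), x ≡ 1 (mod 5), x ≡ 34 (mod 37) ⇒ x ≡ 256 (mod 3145).

256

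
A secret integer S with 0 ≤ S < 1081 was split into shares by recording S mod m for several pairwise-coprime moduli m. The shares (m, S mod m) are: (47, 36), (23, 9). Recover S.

Combine the congruences pairwise.
From S ≡ 36 (mod 47) write S = 36 + 47t. Substituting into S ≡ 9 (mod 23) gives 47t ≡ 19 (mod 23), and since 1⁻¹ ≡ 1 (mod 23), t ≡ 19. Hence S ≡ 36 + 47·19 = 929 (mod 1081).

929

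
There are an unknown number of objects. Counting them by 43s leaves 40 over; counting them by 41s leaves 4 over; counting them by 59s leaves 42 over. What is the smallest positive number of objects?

From N ≡ 40 (mod 43) write N = 40 + 43t. Substituting into N ≡ 4 (mod 41) gives 43t ≡ 5 (mod 41), and since 2⁻¹ ≡ 21 (mod 41), t ≡ 23. Hence N ≡ 40 + 43·23 = 1029 (mod 1763).
From N ≡ 1029 (mod 1763) write N = 1029 + 1763t. Substituting into N ≡ 42 (mod 59) gives 1763t ≡ 16 (mod 59), and since 52⁻¹ ≡ 42 (mod 59), t ≡ 23. Hence N ≡ 1029 + 1763·23 = 41578 (mod 104017).

41578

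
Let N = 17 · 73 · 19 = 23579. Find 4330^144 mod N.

Mod 17: 4330 ≡ 12; since 16 | 144, by Fermat 12^144 ≡ 1 (mod 17).
Mod 73: 4330 ≡ 23; since 72 | 144, by Fermat 23^144 ≡ 1 (mod 73).
Mod 19: 4330 ≡ 17; since 18 | 144, by Fermat 17^144 ≡ 1 (mod 19).
Combine by CRT: x ≡ 1 (mod 17), x ≡ 1 (mod 73), x ≡ 1 (mod 19) ⇒ x ≡ 1 (mod 23579).

1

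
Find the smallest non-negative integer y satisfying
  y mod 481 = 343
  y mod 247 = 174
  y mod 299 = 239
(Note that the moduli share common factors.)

180237

gcd(481, 247) = 13 and 13 | (174 − 343), so the pair is consistent; merging gives y ≡ 6596 (mod 9139), where 9139 = lcm(481, 247).
gcd(9139, 299) = 13 and 13 | (239 − 6596), so the pair is consistent; merging gives y ≡ 180237 (mod 210197), where 210197 = lcm(9139, 299).
The solution is unique modulo lcm(481, 247, 299) = 210197.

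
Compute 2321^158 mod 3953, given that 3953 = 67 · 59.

Mod 67: 2321 ≡ 43; by Fermat, exponent reduces to 158 mod 66 = 26; 43^26 ≡ 59 (mod 67).
Mod 59: 2321 ≡ 20; by Fermat, exponent reduces to 158 mod 58 = 42; 20^42 ≡ 26 (mod 59).
Combine by CRT: x ≡ 59 (mod 67), x ≡ 26 (mod 59) ⇒ x ≡ 1265 (mod 3953).

1265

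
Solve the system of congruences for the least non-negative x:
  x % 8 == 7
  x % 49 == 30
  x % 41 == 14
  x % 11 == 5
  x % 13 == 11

134535

The moduli are pairwise coprime; N = 8·49·41·11·13 = 2298296.
N/8 = 287287; 287287 ≡ 7 (mod 8); 7·7 ≡ 1, so inverse 7.
N/49 = 46904; 46904 ≡ 11 (mod 49); 11·9 ≡ 1, so inverse 9.
N/41 = 56056; 56056 ≡ 9 (mod 41); 9·32 ≡ 1, so inverse 32.
N/11 = 208936; 208936 ≡ 2 (mod 11); 2·6 ≡ 1, so inverse 6.
N/13 = 176792; 176792 ≡ 5 (mod 13); 5·8 ≡ 1, so inverse 8.
x ≡ 7·287287·7 + 30·46904·9 + 14·56056·32 + 5·208936·6 + 11·176792·8 = 73680007.
73680007 mod 2298296 = 134535.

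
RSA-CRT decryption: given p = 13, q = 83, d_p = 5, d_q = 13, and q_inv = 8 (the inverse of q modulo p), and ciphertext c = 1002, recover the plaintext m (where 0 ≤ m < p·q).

1015

m₁ = c^(d_p) mod p: c ≡ 1 (mod 13), and 1^5 mod 13 = 1.
m₂ = c^(d_q) mod q: c ≡ 6 (mod 83), and 6^13 mod 83 = 19.
h = q_inv·(m₁ − m₂) mod p = 8·(1 − 19) mod 13 = 12.
m = m₂ + h·q = 19 + 12·83 = 1015.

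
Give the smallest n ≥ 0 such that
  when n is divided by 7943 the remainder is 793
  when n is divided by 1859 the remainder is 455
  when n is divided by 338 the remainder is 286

gcd(7943, 1859) = 169 and 169 | (455 − 793), so the pair is consistent; merging gives n ≡ 24622 (mod 87373), where 87373 = lcm(7943, 1859).
gcd(87373, 338) = 169 and 169 | (286 − 24622), so the pair is consistent; merging gives n ≡ 24622 (mod 174746), where 174746 = lcm(87373, 338).
The solution is unique modulo lcm(7943, 1859, 338) = 174746.

24622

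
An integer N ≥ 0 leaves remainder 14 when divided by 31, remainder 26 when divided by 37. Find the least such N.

From N ≡ 14 (mod 31) write N = 14 + 31t. Substituting into N ≡ 26 (mod 37) gives 31t ≡ 12 (mod 37), and since 31⁻¹ ≡ 6 (mod 37), t ≡ 35. Hence N ≡ 14 + 31·35 = 1099 (mod 1147).

1099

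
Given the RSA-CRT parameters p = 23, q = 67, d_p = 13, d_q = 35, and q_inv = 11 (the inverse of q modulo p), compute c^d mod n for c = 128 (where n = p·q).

31

m₁ = c^(d_p) mod p: c ≡ 13 (mod 23), and 13^13 mod 23 = 8.
m₂ = c^(d_q) mod q: c ≡ 61 (mod 67), and 61^35 mod 67 = 31.
h = q_inv·(m₁ − m₂) mod p = 11·(8 − 31) mod 23 = 0.
m = m₂ + h·q = 31 + 0·67 = 31.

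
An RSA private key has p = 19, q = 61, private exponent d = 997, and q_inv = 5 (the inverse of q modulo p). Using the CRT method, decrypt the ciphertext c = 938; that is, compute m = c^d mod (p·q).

634

d_p = d mod (p−1) = 997 mod 18 = 7; d_q = d mod (q−1) = 37.
m₁ = c^(d_p) mod p: c ≡ 7 (mod 19), and 7^7 mod 19 = 7.
m₂ = c^(d_q) mod q: c ≡ 23 (mod 61), and 23^37 mod 61 = 24.
h = q_inv·(m₁ − m₂) mod p = 5·(7 − 24) mod 19 = 10.
m = m₂ + h·q = 24 + 10·61 = 634.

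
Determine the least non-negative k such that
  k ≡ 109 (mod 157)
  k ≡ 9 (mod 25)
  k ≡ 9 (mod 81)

The moduli are pairwise coprime; N = 157·25·81 = 317925.
N/157 = 2025; 2025 ≡ 141 (mod 157); 141·49 ≡ 1, so inverse 49.
N/25 = 12717; 12717 ≡ 17 (mod 25); 17·3 ≡ 1, so inverse 3.
N/81 = 3925; 3925 ≡ 37 (mod 81); 37·46 ≡ 1, so inverse 46.
k ≡ 109·2025·49 + 9·12717·3 + 9·3925·46 = 12783834.
12783834 mod 317925 = 66834.

66834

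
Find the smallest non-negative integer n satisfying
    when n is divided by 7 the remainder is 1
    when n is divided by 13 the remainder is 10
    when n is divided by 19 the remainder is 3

The moduli are pairwise coprime; M = 7·13·19 = 1729.
M/7 = 247; 247 ≡ 2 (mod 7); 2·4 ≡ 1, so inverse 4.
M/13 = 133; 133 ≡ 3 (mod 13); 3·9 ≡ 1, so inverse 9.
M/19 = 91; 91 ≡ 15 (mod 19); 15·14 ≡ 1, so inverse 14.
n ≡ 1·247·4 + 10·133·9 + 3·91·14 = 16780.
16780 mod 1729 = 1219.

1219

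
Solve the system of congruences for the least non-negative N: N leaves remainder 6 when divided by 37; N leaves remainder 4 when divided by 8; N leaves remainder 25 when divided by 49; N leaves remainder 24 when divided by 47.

From N ≡ 6 (mod 37) write N = 6 + 37t. Substituting into N ≡ 4 (mod 8) gives 37t ≡ 6 (mod 8), and since 5⁻¹ ≡ 5 (mod 8), t ≡ 6. Hence N ≡ 6 + 37·6 = 228 (mod 296).
From N ≡ 228 (mod 296) write N = 228 + 296t. Substituting into N ≡ 25 (mod 49) gives 296t ≡ 42 (mod 49), and since 2⁻¹ ≡ 25 (mod 49), t ≡ 21. Hence N ≡ 228 + 296·21 = 6444 (mod 14504).
From N ≡ 6444 (mod 14504) write N = 6444 + 14504t. Substituting into N ≡ 24 (mod 47) gives 14504t ≡ 19 (mod 47), and since 28⁻¹ ≡ 42 (mod 47), t ≡ 46. Hence N ≡ 6444 + 14504·46 = 673628 (mod 681688).

673628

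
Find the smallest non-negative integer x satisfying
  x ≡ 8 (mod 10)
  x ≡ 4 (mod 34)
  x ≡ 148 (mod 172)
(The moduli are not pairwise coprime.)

Combine the congruences pairwise.
gcd(10, 34) = 2 and 2 | (4 − 8), so the pair is consistent; merging gives x ≡ 38 (mod 170), where 170 = lcm(10, 34).
gcd(170, 172) = 2 and 2 | (148 − 38), so the pair is consistent; merging gives x ≡ 5308 (mod 14620), where 14620 = lcm(170, 172).
The solution is unique modulo lcm(10, 34, 172) = 14620.

5308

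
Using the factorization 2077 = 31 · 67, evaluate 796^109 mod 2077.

695

Mod 31: 796 ≡ 21; by Fermat, exponent reduces to 109 mod 30 = 19; 21^19 ≡ 13 (mod 31).
Mod 67: 796 ≡ 59; by Fermat, exponent reduces to 109 mod 66 = 43; 59^43 ≡ 25 (mod 67).
Combine by CRT: x ≡ 13 (mod 31), x ≡ 25 (mod 67) ⇒ x ≡ 695 (mod 2077).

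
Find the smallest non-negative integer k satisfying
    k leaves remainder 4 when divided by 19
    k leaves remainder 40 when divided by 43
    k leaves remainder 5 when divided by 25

The moduli are pairwise coprime; N = 19·43·25 = 20425.
N/19 = 1075; 1075 ≡ 11 (mod 19); 11·7 ≡ 1, so inverse 7.
N/43 = 475; 475 ≡ 2 (mod 43); 2·22 ≡ 1, so inverse 22.
N/25 = 817; 817 ≡ 17 (mod 25); 17·3 ≡ 1, so inverse 3.
k ≡ 4·1075·7 + 40·475·22 + 5·817·3 = 460355.
460355 mod 20425 = 11005.

11005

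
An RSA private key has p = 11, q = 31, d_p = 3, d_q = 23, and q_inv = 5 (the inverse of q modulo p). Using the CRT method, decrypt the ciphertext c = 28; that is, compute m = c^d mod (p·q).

51

m₁ = c^(d_p) mod p: c ≡ 6 (mod 11), and 6^3 mod 11 = 7.
m₂ = c^(d_q) mod q: c ≡ 28 (mod 31), and 28^23 mod 31 = 20.
h = q_inv·(m₁ − m₂) mod p = 5·(7 − 20) mod 11 = 1.
m = m₂ + h·q = 20 + 1·31 = 51.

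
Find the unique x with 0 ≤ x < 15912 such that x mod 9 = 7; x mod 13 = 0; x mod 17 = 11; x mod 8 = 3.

From x ≡ 7 (mod 9) write x = 7 + 9t. Substituting into x ≡ 0 (mod 13) gives 9t ≡ 6 (mod 13), and since 9⁻¹ ≡ 3 (mod 13), t ≡ 5. Hence x ≡ 7 + 9·5 = 52 (mod 117).
From x ≡ 52 (mod 117) write x = 52 + 117t. Substituting into x ≡ 11 (mod 17) gives 117t ≡ 10 (mod 17), and since 15⁻¹ ≡ 8 (mod 17), t ≡ 12. Hence x ≡ 52 + 117·12 = 1456 (mod 1989).
From x ≡ 1456 (mod 1989) write x = 1456 + 1989t. Substituting into x ≡ 3 (mod 8) gives 1989t ≡ 3 (mod 8), and since 5⁻¹ ≡ 5 (mod 8), t ≡ 7. Hence x ≡ 1456 + 1989·7 = 15379 (mod 15912).

15379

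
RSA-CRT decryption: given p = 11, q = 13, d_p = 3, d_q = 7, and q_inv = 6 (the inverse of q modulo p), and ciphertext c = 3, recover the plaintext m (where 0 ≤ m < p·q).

m₁ = c^(d_p) mod p: c ≡ 3 (mod 11), and 3^3 mod 11 = 5.
m₂ = c^(d_q) mod q: c ≡ 3 (mod 13), and 3^7 mod 13 = 3.
h = q_inv·(m₁ − m₂) mod p = 6·(5 − 3) mod 11 = 1.
m = m₂ + h·q = 3 + 1·13 = 16.

16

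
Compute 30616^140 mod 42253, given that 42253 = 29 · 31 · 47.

Mod 29: 30616 ≡ 21; since 28 | 140, by Fermat 21^140 ≡ 1 (mod 29).
Mod 31: 30616 ≡ 19; by Fermat, exponent reduces to 140 mod 30 = 20; 19^20 ≡ 5 (mod 31).
Mod 47: 30616 ≡ 19; by Fermat, exponent reduces to 140 mod 46 = 2; 19^2 ≡ 32 (mod 47).
Combine by CRT: x ≡ 1 (mod 29), x ≡ 5 (mod 31), x ≡ 32 (mod 47) ⇒ x ≡ 6236 (mod 42253).

6236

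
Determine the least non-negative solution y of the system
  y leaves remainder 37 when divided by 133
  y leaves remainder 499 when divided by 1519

9613

Combine the congruences pairwise.
gcd(133, 1519) = 7 and 7 | (499 − 37), so the pair is consistent; merging gives y ≡ 9613 (mod 28861), where 28861 = lcm(133, 1519).
The solution is unique modulo lcm(133, 1519) = 28861.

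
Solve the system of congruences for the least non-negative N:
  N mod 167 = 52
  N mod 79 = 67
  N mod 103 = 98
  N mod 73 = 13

64030357

From N ≡ 52 (mod 167) write N = 52 + 167t. Substituting into N ≡ 67 (mod 79) gives 167t ≡ 15 (mod 79), and since 9⁻¹ ≡ 44 (mod 79), t ≡ 28. Hence N ≡ 52 + 167·28 = 4728 (mod 13193).
From N ≡ 4728 (mod 13193) write N = 4728 + 13193t. Substituting into N ≡ 98 (mod 103) gives 13193t ≡ 5 (mod 103), and since 9⁻¹ ≡ 23 (mod 103), t ≡ 12. Hence N ≡ 4728 + 13193·12 = 163044 (mod 1358879).
From N ≡ 163044 (mod 1358879) write N = 163044 + 1358879t. Substituting into N ≡ 13 (mod 73) gives 1358879t ≡ 51 (mod 73), and since 57⁻¹ ≡ 41 (mod 73), t ≡ 47. Hence N ≡ 163044 + 1358879·47 = 64030357 (mod 99198167).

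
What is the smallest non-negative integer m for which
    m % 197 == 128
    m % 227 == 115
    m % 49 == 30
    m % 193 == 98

From m ≡ 128 (mod 197) write m = 128 + 197t. Substituting into m ≡ 115 (mod 227) gives 197t ≡ 214 (mod 227), and since 197⁻¹ ≡ 174 (mod 227), t ≡ 8. Hence m ≡ 128 + 197·8 = 1704 (mod 44719).
From m ≡ 1704 (mod 44719) write m = 1704 + 44719t. Substituting into m ≡ 30 (mod 49) gives 44719t ≡ 41 (mod 49), and since 31⁻¹ ≡ 19 (mod 49), t ≡ 44. Hence m ≡ 1704 + 44719·44 = 1969340 (mod 2191231).
From m ≡ 1969340 (mod 2191231) write m = 1969340 + 2191231t. Substituting into m ≡ 98 (mod 193) gives 2191231t ≡ 130 (mod 193), and since 102⁻¹ ≡ 123 (mod 193), t ≡ 164. Hence m ≡ 1969340 + 2191231·164 = 361331224 (mod 422907583).

361331224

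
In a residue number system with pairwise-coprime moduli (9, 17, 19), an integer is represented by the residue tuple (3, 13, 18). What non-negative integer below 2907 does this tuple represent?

From x ≡ 3 (mod 9) write x = 3 + 9t. Substituting into x ≡ 13 (mod 17) gives 9t ≡ 10 (mod 17), and since 9⁻¹ ≡ 2 (mod 17), t ≡ 3. Hence x ≡ 3 + 9·3 = 30 (mod 153).
From x ≡ 30 (mod 153) write x = 30 + 153t. Substituting into x ≡ 18 (mod 19) gives 153t ≡ 7 (mod 19), and since 1⁻¹ ≡ 1 (mod 19), t ≡ 7. Hence x ≡ 30 + 153·7 = 1101 (mod 2907).

1101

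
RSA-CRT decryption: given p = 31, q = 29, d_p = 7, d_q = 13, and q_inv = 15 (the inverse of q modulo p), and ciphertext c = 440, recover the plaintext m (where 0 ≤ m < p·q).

6

m₁ = c^(d_p) mod p: c ≡ 6 (mod 31), and 6^7 mod 31 = 6.
m₂ = c^(d_q) mod q: c ≡ 5 (mod 29), and 5^13 mod 29 = 6.
h = q_inv·(m₁ − m₂) mod p = 15·(6 − 6) mod 31 = 0.
m = m₂ + h·q = 6 + 0·29 = 6.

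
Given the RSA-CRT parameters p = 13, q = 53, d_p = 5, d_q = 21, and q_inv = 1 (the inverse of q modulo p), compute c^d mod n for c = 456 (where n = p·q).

m₁ = c^(d_p) mod p: c ≡ 1 (mod 13), and 1^5 mod 13 = 1.
m₂ = c^(d_q) mod q: c ≡ 32 (mod 53), and 32^21 mod 53 = 2.
h = q_inv·(m₁ − m₂) mod p = 1·(1 − 2) mod 13 = 12.
m = m₂ + h·q = 2 + 12·53 = 638.

638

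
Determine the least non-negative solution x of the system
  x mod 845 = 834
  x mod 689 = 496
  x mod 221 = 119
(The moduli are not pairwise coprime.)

394604

gcd(845, 689) = 13 and 13 | (496 − 834), so the pair is consistent; merging gives x ≡ 36324 (mod 44785), where 44785 = lcm(845, 689).
gcd(44785, 221) = 13 and 13 | (119 − 36324), so the pair is consistent; merging gives x ≡ 394604 (mod 761345), where 761345 = lcm(44785, 221).
The solution is unique modulo lcm(845, 689, 221) = 761345.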